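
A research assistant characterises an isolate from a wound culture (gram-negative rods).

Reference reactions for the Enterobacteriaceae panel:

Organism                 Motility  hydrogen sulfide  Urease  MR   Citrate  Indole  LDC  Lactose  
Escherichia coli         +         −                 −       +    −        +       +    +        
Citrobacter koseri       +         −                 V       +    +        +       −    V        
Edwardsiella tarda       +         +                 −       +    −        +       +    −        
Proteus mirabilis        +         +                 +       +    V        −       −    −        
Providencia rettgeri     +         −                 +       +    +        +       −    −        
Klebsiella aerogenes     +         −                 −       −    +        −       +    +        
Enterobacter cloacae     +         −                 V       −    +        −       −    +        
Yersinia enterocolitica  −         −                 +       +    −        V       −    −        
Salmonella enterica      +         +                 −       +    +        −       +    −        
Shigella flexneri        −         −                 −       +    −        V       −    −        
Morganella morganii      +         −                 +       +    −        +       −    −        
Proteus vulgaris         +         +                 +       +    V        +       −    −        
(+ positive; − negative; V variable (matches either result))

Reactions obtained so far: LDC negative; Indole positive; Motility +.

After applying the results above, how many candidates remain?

Motility +: excludes Yersinia enterocolitica, Shigella flexneri — 10 left.
Indole +: excludes Proteus mirabilis, Klebsiella aerogenes, Enterobacter cloacae, Salmonella enterica — 6 left.
LDC −: excludes Escherichia coli, Edwardsiella tarda — 4 left.
Still consistent: Citrobacter koseri, Morganella morganii, Proteus vulgaris, Providencia rettgeri.

4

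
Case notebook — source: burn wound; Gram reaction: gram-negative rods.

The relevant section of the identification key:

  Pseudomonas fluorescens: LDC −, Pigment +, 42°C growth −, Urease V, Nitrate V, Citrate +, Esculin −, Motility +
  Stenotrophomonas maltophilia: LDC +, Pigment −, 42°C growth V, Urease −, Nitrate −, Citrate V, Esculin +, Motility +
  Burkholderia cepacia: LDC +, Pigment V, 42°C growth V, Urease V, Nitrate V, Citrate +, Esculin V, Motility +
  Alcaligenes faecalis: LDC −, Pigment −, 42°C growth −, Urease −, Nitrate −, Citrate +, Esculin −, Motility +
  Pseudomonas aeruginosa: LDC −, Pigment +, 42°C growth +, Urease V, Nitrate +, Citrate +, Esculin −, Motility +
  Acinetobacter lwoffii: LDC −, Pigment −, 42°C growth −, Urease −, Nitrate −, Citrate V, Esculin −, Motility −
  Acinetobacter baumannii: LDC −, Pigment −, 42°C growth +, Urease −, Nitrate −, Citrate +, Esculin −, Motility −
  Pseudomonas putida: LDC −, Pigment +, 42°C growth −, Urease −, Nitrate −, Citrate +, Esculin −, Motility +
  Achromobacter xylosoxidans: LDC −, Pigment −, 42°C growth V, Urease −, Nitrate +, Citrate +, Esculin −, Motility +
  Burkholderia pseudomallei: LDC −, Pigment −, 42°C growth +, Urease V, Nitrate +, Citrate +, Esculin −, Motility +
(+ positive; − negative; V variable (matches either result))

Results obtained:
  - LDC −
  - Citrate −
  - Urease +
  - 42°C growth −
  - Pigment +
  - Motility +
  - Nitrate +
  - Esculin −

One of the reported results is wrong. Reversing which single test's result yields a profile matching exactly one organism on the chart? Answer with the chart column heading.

Citrate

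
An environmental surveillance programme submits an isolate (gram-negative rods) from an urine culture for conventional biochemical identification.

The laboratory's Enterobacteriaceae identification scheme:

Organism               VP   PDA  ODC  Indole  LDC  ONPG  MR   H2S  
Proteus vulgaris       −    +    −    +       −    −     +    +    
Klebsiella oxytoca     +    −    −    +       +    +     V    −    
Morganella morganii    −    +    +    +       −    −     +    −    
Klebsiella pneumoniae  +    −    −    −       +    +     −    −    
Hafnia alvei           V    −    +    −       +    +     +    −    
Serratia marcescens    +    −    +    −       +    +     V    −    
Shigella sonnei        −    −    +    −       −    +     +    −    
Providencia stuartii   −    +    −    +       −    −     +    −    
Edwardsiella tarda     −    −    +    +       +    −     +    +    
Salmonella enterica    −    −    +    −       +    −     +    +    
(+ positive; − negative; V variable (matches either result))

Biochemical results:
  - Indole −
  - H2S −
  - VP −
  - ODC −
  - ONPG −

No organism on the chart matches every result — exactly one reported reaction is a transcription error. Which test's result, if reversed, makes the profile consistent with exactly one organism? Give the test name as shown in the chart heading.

Indole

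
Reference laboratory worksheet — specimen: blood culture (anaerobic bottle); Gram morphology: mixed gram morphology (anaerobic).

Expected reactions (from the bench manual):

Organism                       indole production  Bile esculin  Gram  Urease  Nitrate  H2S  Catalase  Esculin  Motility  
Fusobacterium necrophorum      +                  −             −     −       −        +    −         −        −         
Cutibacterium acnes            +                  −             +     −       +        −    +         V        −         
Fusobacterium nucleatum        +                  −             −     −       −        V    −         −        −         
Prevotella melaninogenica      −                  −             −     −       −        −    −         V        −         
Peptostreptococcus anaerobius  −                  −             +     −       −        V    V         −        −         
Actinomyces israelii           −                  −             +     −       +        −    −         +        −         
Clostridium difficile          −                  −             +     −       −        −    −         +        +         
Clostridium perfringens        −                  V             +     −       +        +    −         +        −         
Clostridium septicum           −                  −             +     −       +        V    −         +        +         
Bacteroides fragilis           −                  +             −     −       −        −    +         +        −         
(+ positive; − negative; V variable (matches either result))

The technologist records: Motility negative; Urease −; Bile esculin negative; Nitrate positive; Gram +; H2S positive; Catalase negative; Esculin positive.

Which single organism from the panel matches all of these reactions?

Motility −: excludes Clostridium difficile, Clostridium septicum — 8 left.
Catalase −: excludes Cutibacterium acnes, Bacteroides fragilis — 6 left.
H2S +: excludes Prevotella melaninogenica, Actinomyces israelii — 4 left.
Bile esculin −: all 4 remaining candidates are consistent.
Gram +: excludes Fusobacterium necrophorum, Fusobacterium nucleatum — 2 left.
Esculin +: excludes Peptostreptococcus anaerobius — 1 left.
Nitrate +: the one remaining candidate is consistent.
Urease −: the one remaining candidate is consistent.

Clostridium perfringens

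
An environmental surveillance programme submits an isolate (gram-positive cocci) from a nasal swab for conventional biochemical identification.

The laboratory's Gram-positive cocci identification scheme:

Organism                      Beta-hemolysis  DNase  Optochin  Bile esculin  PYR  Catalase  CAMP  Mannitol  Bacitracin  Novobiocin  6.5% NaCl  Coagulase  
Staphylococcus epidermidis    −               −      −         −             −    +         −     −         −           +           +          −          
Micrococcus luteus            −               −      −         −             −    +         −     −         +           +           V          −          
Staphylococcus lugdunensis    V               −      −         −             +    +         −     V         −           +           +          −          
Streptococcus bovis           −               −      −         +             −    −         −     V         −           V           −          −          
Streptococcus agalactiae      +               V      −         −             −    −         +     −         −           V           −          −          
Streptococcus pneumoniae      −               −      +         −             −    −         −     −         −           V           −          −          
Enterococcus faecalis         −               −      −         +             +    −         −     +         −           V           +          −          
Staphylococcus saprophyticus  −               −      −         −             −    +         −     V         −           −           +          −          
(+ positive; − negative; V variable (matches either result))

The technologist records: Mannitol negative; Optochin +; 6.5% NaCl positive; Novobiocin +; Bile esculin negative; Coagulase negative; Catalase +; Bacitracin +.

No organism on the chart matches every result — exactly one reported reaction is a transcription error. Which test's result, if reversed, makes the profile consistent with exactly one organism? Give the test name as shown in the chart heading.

Optochin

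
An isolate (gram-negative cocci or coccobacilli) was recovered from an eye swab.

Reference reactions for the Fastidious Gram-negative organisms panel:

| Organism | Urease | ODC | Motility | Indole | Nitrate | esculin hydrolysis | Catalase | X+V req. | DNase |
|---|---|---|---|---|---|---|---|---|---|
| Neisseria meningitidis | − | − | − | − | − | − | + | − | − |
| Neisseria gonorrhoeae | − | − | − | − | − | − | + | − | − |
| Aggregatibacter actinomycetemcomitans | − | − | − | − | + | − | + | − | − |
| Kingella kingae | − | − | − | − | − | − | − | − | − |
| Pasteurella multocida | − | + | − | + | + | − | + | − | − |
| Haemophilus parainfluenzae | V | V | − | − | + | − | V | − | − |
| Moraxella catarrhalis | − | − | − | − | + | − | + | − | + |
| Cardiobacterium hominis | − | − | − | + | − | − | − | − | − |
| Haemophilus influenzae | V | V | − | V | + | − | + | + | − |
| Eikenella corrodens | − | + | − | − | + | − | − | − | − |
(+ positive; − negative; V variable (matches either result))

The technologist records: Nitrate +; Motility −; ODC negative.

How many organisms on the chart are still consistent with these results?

Motility −: all 10 remaining candidates are consistent.
ODC −: excludes Pasteurella multocida, Eikenella corrodens — 8 left.
Nitrate +: excludes Neisseria meningitidis, Neisseria gonorrhoeae, Kingella kingae, Cardiobacterium hominis — 4 left.
Still consistent: Aggregatibacter actinomycetemcomitans, Haemophilus influenzae, Haemophilus parainfluenzae, Moraxella catarrhalis.

4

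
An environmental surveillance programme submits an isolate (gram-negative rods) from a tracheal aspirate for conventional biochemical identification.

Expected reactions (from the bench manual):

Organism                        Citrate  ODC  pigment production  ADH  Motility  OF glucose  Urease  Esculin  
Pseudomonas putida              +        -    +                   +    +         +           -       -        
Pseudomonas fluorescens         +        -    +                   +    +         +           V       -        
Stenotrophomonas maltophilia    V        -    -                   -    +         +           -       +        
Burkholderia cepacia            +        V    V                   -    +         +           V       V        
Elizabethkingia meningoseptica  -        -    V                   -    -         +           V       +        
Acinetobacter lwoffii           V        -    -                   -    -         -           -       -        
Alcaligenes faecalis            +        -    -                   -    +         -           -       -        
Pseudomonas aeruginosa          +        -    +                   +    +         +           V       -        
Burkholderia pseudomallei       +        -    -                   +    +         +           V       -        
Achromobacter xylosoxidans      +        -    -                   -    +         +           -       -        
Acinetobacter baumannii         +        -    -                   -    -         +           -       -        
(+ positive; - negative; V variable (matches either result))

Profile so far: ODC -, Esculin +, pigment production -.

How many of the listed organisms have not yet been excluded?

Esculin +: excludes 8 organisms — 3 left.
pigment production -: all 3 remaining candidates are consistent.
ODC -: all 3 remaining candidates are consistent.
Still consistent: Burkholderia cepacia, Elizabethkingia meningoseptica, Stenotrophomonas maltophilia.

3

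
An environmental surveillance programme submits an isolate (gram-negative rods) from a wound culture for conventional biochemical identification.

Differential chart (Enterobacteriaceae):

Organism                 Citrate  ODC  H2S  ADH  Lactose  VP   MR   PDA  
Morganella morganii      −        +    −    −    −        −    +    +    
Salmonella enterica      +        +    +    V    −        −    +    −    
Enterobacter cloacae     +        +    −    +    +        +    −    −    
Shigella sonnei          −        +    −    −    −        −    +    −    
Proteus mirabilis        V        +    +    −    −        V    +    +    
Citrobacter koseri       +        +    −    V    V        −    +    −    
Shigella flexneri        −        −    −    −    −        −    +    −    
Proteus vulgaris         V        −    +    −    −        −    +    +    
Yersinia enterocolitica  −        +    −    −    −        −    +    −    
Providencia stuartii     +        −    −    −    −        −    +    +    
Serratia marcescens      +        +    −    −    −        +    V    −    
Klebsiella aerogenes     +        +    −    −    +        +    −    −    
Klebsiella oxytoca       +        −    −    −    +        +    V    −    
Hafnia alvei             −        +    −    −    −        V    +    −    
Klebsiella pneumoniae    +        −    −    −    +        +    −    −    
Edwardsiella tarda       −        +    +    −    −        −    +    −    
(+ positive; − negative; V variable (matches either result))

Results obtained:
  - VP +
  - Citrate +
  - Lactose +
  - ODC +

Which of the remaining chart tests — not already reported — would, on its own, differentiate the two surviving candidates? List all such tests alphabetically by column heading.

ADH

VP +: excludes 9 organisms — 7 left.
Citrate +: excludes Hafnia alvei — 6 left.
Lactose +: excludes Proteus mirabilis, Serratia marcescens — 4 left.
ODC +: excludes Klebsiella oxytoca, Klebsiella pneumoniae — 2 left.
Two candidates remain: Enterobacter cloacae and Klebsiella aerogenes.
  H2S: − vs − — same for both, does not separate.
  ADH: Enterobacter cloacae +, Klebsiella aerogenes − — discriminates.
  MR: − vs − — same for both, does not separate.
  PDA: − vs − — same for both, does not separate.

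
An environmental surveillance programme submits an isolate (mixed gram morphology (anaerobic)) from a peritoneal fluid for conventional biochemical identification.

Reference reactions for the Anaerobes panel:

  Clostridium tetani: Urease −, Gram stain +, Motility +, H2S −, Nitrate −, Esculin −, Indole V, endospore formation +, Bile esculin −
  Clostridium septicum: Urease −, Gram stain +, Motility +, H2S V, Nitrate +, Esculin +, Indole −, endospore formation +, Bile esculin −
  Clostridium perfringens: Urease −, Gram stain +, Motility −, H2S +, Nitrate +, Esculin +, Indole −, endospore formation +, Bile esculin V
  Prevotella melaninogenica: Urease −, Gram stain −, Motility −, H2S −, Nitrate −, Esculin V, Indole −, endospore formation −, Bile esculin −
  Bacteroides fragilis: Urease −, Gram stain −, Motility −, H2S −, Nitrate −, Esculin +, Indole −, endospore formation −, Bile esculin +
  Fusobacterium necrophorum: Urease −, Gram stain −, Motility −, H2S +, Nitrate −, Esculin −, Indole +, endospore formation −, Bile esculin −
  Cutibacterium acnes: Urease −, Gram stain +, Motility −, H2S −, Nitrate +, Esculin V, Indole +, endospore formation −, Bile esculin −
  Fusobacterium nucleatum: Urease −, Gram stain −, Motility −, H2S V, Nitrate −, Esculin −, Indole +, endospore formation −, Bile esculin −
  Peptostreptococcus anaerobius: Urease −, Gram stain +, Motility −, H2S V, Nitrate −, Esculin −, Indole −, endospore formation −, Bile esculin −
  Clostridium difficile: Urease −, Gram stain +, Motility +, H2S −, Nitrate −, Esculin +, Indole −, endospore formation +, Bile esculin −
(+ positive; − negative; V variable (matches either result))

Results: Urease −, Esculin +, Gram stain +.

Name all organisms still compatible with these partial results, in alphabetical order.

Clostridium difficile, Clostridium perfringens, Clostridium septicum, Cutibacterium acnes

Esculin +: excludes Clostridium tetani, Fusobacterium necrophorum, Fusobacterium nucleatum, Peptostreptococcus anaerobius — 6 left.
Gram stain +: excludes Prevotella melaninogenica, Bacteroides fragilis — 4 left.
Urease −: all 4 remaining candidates are consistent.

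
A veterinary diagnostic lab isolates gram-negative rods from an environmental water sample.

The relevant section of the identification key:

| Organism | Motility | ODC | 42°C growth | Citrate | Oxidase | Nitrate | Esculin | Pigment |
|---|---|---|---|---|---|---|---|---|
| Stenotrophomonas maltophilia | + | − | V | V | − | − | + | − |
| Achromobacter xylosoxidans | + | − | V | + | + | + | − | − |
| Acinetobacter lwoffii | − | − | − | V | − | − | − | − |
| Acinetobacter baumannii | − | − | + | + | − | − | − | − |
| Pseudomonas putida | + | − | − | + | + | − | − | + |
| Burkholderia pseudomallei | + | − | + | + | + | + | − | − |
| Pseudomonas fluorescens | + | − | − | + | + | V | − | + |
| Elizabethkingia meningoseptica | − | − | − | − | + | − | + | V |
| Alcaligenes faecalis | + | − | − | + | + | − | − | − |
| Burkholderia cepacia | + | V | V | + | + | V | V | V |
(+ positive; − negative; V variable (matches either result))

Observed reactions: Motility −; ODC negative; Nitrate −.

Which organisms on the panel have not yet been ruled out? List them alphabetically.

Acinetobacter baumannii, Acinetobacter lwoffii, Elizabethkingia meningoseptica

Nitrate −: excludes Achromobacter xylosoxidans, Burkholderia pseudomallei — 8 left.
Motility −: excludes 5 organisms — 3 left.
ODC −: all 3 remaining candidates are consistent.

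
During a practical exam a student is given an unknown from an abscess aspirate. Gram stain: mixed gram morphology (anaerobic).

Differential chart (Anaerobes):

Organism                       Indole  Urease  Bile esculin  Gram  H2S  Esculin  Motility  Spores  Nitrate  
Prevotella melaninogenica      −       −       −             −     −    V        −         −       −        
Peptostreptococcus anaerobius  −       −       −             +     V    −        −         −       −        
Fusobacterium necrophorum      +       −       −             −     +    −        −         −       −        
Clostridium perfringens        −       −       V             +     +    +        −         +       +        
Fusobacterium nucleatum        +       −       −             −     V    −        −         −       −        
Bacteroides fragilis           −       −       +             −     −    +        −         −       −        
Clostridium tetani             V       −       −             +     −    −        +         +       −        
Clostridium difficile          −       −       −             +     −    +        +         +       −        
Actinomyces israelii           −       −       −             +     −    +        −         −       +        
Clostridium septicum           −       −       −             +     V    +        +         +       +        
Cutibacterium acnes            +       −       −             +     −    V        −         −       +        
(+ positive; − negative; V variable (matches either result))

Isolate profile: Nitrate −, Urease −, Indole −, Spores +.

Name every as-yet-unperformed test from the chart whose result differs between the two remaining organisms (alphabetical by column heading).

Spores +: excludes 7 organisms — 4 left.
Urease −: all 4 remaining candidates are consistent.
Indole −: all 4 remaining candidates are consistent.
Nitrate −: excludes Clostridium perfringens, Clostridium septicum — 2 left.
Two candidates remain: Clostridium difficile and Clostridium tetani.
  Bile esculin: − vs − — same for both, does not separate.
  Gram: + vs + — same for both, does not separate.
  H2S: − vs − — same for both, does not separate.
  Esculin: Clostridium difficile +, Clostridium tetani − — discriminates.
  Motility: + vs + — same for both, does not separate.

Esculin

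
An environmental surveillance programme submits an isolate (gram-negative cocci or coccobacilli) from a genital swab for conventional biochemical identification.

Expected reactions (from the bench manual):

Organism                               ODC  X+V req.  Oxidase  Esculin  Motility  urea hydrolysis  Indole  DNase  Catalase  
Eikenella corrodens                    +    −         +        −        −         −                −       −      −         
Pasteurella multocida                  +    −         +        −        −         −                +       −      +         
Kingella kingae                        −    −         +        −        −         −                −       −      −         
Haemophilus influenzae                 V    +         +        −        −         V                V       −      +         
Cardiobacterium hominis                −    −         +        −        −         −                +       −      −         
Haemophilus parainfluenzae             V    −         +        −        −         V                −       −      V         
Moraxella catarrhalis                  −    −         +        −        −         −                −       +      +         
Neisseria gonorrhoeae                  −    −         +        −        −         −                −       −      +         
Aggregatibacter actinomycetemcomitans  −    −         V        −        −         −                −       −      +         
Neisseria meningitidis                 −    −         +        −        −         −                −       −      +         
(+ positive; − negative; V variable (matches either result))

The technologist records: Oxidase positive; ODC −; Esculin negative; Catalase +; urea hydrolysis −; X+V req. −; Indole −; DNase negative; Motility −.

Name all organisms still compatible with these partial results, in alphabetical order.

Aggregatibacter actinomycetemcomitans, Haemophilus parainfluenzae, Neisseria gonorrhoeae, Neisseria meningitidis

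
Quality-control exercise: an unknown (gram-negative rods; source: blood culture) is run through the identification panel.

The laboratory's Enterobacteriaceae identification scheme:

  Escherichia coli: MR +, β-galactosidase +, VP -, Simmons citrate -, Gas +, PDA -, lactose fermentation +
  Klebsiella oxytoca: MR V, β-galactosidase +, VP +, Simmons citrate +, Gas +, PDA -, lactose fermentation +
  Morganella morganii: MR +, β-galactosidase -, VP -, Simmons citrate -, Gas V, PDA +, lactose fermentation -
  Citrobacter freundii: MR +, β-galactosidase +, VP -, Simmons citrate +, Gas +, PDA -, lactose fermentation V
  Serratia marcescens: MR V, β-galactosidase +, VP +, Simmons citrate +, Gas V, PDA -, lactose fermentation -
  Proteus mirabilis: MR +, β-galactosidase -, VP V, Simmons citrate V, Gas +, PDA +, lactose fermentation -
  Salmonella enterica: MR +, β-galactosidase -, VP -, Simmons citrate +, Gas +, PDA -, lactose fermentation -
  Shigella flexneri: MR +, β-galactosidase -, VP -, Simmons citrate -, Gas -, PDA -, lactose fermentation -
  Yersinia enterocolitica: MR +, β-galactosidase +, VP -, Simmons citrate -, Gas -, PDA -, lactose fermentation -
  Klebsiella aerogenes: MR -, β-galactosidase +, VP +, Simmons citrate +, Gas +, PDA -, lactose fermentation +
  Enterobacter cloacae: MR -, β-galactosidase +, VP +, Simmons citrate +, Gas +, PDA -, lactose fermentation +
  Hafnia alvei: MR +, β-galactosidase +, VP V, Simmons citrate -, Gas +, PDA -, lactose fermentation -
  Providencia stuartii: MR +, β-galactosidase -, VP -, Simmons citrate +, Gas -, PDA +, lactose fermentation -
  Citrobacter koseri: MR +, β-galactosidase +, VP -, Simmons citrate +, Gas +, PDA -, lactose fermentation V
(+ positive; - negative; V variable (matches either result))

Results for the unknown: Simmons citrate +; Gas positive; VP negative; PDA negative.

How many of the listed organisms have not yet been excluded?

Simmons citrate +: excludes 5 organisms — 9 left.
PDA -: excludes Proteus mirabilis, Providencia stuartii — 7 left.
Gas +: all 7 remaining candidates are consistent.
VP -: excludes Klebsiella oxytoca, Serratia marcescens, Klebsiella aerogenes, Enterobacter cloacae — 3 left.
Still consistent: Citrobacter freundii, Citrobacter koseri, Salmonella enterica.

3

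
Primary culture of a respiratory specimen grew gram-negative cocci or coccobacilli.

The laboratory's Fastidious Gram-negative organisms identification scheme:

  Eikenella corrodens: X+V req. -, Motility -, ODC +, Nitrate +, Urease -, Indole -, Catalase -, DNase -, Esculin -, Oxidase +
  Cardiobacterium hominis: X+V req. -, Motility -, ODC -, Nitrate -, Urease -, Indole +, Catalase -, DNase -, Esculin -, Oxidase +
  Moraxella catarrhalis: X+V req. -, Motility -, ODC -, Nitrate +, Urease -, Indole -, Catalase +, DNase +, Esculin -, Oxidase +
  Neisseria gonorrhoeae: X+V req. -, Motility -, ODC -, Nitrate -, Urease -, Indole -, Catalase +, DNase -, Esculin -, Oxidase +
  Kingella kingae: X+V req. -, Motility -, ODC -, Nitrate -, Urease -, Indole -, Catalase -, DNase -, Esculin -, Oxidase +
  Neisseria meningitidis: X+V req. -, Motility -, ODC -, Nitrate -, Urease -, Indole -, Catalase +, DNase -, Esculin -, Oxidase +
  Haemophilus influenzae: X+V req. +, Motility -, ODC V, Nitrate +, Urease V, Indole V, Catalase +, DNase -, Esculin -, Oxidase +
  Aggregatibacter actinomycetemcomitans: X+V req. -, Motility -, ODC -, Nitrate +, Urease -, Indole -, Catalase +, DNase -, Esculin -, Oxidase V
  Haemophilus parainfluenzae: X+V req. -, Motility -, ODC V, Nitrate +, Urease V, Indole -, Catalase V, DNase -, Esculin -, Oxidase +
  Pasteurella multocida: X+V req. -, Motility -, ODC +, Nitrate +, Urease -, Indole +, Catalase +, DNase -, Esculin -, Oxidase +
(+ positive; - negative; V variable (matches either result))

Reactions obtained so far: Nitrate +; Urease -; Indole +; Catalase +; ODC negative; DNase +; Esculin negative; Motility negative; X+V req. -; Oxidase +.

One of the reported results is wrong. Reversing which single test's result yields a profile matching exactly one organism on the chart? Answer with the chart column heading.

As reported, no row in the chart matches all 10 reactions.
Reversing Esculin → still no organism matches.
Reversing X+V req. → still no organism matches.
Reversing DNase → still no organism matches.
Reversing Nitrate → still no organism matches.
Reversing Indole (to -) → unique match: Moraxella catarrhalis.
Reversing Motility → still no organism matches.
Reversing ODC → still no organism matches.
Reversing Catalase → still no organism matches.
Reversing Oxidase → still no organism matches.
Reversing Urease → still no organism matches.

Indole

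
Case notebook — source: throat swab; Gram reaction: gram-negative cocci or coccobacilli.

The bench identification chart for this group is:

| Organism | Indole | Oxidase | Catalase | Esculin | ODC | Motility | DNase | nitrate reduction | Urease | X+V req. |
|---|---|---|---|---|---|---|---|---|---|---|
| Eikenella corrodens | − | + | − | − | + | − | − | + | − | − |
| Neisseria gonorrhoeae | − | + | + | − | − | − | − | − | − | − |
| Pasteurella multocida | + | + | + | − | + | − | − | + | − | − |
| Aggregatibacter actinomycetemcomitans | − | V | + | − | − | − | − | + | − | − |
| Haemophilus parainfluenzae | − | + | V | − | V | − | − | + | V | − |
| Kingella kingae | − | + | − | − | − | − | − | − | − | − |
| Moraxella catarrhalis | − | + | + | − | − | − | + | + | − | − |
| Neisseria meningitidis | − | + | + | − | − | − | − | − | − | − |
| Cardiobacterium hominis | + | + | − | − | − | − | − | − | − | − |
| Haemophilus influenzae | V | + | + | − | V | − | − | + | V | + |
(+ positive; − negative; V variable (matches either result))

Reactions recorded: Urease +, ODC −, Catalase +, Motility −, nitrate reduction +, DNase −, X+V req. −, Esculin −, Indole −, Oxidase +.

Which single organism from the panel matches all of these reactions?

ODC −: excludes Eikenella corrodens, Pasteurella multocida — 8 left.
Urease +: excludes 6 organisms — 2 left.
nitrate reduction +: all 2 remaining candidates are consistent.
Catalase +: all 2 remaining candidates are consistent.
DNase −: all 2 remaining candidates are consistent.
Oxidase +: all 2 remaining candidates are consistent.
Esculin −: all 2 remaining candidates are consistent.
Motility −: all 2 remaining candidates are consistent.
Indole −: all 2 remaining candidates are consistent.
X+V req. −: excludes Haemophilus influenzae — 1 left.

Haemophilus parainfluenzae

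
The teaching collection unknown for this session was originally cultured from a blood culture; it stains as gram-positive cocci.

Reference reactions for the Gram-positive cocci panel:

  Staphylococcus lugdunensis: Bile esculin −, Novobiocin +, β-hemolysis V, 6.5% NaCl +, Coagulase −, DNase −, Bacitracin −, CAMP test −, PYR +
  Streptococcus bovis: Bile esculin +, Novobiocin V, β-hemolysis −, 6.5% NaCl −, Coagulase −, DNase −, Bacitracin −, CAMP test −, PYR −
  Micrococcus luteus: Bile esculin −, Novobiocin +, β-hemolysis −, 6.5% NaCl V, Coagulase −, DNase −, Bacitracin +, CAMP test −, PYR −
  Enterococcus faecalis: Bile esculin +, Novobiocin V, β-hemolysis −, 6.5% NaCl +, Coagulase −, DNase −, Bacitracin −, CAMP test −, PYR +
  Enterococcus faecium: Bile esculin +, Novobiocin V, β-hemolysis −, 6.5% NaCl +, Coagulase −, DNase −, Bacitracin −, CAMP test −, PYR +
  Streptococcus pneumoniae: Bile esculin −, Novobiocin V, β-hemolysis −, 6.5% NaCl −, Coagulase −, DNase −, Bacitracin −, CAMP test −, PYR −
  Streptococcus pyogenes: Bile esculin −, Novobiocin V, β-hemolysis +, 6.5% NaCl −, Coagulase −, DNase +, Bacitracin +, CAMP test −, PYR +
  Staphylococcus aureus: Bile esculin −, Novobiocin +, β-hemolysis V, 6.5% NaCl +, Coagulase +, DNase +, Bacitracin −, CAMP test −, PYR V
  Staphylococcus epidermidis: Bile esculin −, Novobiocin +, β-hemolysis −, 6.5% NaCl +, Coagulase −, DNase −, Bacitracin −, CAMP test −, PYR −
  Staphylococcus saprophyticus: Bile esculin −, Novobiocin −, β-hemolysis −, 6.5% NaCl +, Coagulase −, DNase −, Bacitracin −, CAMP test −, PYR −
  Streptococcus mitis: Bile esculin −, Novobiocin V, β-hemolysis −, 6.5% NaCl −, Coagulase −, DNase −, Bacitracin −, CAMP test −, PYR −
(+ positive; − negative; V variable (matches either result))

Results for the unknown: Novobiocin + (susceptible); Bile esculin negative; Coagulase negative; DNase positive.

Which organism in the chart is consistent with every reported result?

Streptococcus pyogenes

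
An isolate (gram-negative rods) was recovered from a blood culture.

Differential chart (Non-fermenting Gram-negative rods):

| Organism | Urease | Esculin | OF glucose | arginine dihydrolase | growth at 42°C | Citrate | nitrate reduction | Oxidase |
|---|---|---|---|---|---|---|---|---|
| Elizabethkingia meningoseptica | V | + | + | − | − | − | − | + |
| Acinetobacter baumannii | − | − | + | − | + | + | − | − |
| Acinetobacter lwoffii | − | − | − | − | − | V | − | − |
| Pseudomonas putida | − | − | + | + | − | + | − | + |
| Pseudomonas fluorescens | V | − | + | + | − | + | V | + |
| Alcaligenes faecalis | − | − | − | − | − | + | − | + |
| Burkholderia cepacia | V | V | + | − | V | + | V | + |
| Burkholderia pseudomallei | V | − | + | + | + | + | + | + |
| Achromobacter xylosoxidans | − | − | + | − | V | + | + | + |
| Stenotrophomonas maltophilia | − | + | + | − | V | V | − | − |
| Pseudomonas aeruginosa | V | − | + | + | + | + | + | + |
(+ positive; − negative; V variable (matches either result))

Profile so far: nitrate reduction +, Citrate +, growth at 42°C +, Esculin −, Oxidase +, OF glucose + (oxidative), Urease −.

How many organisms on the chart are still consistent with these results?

4

Citrate +: excludes Elizabethkingia meningoseptica — 10 left.
growth at 42°C +: excludes Acinetobacter lwoffii, Pseudomonas putida, Pseudomonas fluorescens, Alcaligenes faecalis — 6 left.
nitrate reduction +: excludes Acinetobacter baumannii, Stenotrophomonas maltophilia — 4 left.
Oxidase +: all 4 remaining candidates are consistent.
Urease −: all 4 remaining candidates are consistent.
OF glucose +: all 4 remaining candidates are consistent.
Esculin −: all 4 remaining candidates are consistent.
Still consistent: Achromobacter xylosoxidans, Burkholderia cepacia, Burkholderia pseudomallei, Pseudomonas aeruginosa.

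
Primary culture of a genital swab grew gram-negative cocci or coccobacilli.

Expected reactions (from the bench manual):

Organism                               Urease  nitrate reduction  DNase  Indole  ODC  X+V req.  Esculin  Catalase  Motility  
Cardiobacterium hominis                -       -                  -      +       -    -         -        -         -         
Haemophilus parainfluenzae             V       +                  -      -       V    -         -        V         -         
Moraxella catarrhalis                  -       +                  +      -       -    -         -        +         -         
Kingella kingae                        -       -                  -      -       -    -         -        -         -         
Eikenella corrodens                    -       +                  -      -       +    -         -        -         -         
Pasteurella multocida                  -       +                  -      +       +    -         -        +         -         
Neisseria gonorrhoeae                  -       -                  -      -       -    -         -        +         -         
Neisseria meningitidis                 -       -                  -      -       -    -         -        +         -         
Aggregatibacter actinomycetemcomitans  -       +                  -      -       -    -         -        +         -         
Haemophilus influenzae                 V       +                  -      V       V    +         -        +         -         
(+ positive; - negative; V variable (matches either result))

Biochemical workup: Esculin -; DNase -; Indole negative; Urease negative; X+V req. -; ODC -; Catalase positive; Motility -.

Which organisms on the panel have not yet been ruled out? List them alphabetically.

Urease -: all 10 remaining candidates are consistent.
Esculin -: all 10 remaining candidates are consistent.
DNase -: excludes Moraxella catarrhalis — 9 left.
Motility -: all 9 remaining candidates are consistent.
Indole -: excludes Cardiobacterium hominis, Pasteurella multocida — 7 left.
Catalase +: excludes Kingella kingae, Eikenella corrodens — 5 left.
X+V req. -: excludes Haemophilus influenzae — 4 left.
ODC -: all 4 remaining candidates are consistent.

Aggregatibacter actinomycetemcomitans, Haemophilus parainfluenzae, Neisseria gonorrhoeae, Neisseria meningitidis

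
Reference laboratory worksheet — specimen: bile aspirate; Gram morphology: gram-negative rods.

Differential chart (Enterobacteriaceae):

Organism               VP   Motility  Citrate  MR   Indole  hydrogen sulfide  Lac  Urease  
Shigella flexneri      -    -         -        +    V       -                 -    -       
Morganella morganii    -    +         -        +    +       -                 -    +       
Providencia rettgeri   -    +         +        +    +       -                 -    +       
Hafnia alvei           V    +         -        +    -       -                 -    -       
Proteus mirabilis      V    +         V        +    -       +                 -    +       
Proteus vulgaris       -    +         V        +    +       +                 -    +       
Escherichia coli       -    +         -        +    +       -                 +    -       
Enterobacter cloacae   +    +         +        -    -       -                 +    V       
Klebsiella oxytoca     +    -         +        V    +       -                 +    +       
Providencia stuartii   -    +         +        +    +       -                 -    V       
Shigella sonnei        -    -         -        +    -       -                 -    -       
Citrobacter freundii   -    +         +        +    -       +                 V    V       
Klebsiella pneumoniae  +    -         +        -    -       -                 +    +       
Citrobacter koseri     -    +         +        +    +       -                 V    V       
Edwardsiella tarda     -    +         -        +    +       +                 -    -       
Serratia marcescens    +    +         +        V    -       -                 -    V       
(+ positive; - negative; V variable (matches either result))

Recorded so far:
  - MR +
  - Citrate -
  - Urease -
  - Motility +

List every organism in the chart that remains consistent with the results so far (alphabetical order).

MR +: excludes Enterobacter cloacae, Klebsiella pneumoniae — 14 left.
Urease -: excludes 5 organisms — 9 left.
Motility +: excludes Shigella flexneri, Shigella sonnei — 7 left.
Citrate -: excludes Providencia stuartii, Citrobacter freundii, Citrobacter koseri, Serratia marcescens — 3 left.

Edwardsiella tarda, Escherichia coli, Hafnia alvei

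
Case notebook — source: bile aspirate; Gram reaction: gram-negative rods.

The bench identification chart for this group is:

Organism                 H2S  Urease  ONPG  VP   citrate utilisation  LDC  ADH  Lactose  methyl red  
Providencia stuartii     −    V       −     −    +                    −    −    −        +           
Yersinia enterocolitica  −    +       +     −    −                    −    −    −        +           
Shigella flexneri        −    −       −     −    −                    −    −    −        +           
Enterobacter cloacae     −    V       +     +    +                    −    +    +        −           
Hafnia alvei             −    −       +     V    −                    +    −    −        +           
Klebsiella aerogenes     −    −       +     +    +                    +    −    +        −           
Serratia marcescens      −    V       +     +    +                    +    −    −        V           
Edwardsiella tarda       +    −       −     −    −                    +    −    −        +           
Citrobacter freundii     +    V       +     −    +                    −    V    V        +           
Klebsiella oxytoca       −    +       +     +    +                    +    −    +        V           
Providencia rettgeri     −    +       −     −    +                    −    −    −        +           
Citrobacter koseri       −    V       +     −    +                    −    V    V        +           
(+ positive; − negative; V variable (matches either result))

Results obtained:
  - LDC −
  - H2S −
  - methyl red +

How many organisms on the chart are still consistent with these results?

methyl red +: excludes Enterobacter cloacae, Klebsiella aerogenes — 10 left.
H2S −: excludes Edwardsiella tarda, Citrobacter freundii — 8 left.
LDC −: excludes Hafnia alvei, Serratia marcescens, Klebsiella oxytoca — 5 left.
Still consistent: Citrobacter koseri, Providencia rettgeri, Providencia stuartii, Shigella flexneri, Yersinia enterocolitica.

5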